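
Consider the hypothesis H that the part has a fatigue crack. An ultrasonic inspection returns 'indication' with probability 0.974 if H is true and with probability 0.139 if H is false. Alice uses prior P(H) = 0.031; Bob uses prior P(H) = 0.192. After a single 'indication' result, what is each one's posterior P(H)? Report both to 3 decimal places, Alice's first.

The likelihood ratio for an 'indication' result is 0.974/0.139 = 7.0072.
Alice: prior odds 0.031/0.969 = 0.031992; posterior odds 0.22417; posterior probability 0.183.
Bob: prior odds 0.192/0.808 = 0.23762; posterior odds 1.6651; posterior probability 0.625.

Alice: 0.183; Bob: 0.625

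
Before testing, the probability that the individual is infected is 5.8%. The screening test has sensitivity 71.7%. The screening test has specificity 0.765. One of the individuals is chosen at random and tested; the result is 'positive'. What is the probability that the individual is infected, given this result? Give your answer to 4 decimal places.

Let H be the event that the individual is infected. P(H) = 0.058, so P(¬H) = 0.942. With E the 'positive' result, P(E|H) = 0.717 and P(E|¬H) = 0.235.
P(E) = 0.717·0.058 + 0.235·0.942 = 0.041586 + 0.22137 = 0.26296.
By Bayes' theorem, P(H|E) = 0.041586 / 0.26296 = 0.1581.

P(H | E) ≈ 0.1581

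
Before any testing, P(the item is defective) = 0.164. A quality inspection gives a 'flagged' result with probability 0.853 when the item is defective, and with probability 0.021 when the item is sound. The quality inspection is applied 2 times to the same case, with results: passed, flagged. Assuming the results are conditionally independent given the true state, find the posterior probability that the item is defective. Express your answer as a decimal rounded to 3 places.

Posterior P(H) ≈ 0.545

With H the event that the item is defective, the joint likelihood of the observed sequence is P(data|H) = 0.147·0.853 = 0.12539 and P(data|¬H) = 0.979·0.021 = 0.020559.
Bayes: P(H|data) = 0.164·0.12539 / (0.164·0.12539 + 0.836·0.020559) = 0.020564/0.037751 = 0.5447.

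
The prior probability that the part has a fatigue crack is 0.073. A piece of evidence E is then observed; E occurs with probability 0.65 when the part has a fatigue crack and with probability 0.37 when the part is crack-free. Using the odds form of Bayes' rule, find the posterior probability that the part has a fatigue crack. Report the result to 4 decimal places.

Posterior probability ≈ 0.1215

Prior odds = 0.073/(1−0.073) = 0.078749.
Likelihood ratio for E = 0.65/0.37 = 1.7568.
Posterior odds = prior odds × LR = 0.13834.
Posterior probability = odds/(1+odds) = 0.13834/1.1383 = 0.1215.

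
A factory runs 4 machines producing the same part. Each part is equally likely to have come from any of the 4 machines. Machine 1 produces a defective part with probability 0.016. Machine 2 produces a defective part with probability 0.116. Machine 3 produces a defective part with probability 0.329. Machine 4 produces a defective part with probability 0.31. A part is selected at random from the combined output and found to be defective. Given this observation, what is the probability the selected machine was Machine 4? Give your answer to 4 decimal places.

P(defective|M1) = 0.016; P(defective|M2) = 0.116; P(defective|M3) = 0.329; P(defective|M4) = 0.31.
Prior × likelihood for each source: 0.25·0.016=0.004000, 0.25·0.116=0.02900, 0.25·0.329=0.08225, 0.25·0.31=0.07750. Summing gives P(defective) = 0.19275.
P(Machine 4 | defective) = 0.07750 / 0.19275 = 0.4021.

Posterior probability ≈ 0.4021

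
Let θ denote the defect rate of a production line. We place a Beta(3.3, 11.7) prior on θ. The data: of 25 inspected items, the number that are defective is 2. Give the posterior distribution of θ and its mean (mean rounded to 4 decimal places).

Posterior: Beta(5.3, 34.7); mean ≈ 0.1325

The binomial likelihood is conjugate to the Beta prior: with 2 successes and 23 failures, the posterior is Beta(3.3+2, 11.7+23) = Beta(5.3, 34.7).
E[θ | data] = 5.3/(5.3+34.7) = 0.1325.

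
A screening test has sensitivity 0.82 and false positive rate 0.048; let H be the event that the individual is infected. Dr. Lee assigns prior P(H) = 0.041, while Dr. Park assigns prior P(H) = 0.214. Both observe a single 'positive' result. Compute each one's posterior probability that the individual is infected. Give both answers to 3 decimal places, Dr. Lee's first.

Dr. Lee: 0.422; Dr. Park: 0.823

P('+'|H) = 0.82, P('+'|¬H) = 0.048.
Dr. Lee: numerator 0.82·0.041 = 0.033620; evidence = 0.033620+0.048·0.959 = 0.079652; posterior = 0.422.
Dr. Park: numerator 0.82·0.214 = 0.17548; evidence = 0.17548+0.048·0.786 = 0.21321; posterior = 0.823.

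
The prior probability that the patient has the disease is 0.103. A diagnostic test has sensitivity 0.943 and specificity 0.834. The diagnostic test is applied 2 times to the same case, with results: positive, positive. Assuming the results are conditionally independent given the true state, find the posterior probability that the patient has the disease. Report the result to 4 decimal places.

With H the event that the patient has the disease, the joint likelihood of the observed sequence is P(data|H) = 0.943·0.943 = 0.88925 and P(data|¬H) = 0.166·0.166 = 0.027556.
Bayes: P(H|data) = 0.103·0.88925 / (0.103·0.88925 + 0.897·0.027556) = 0.091593/0.11631 = 0.7875.

Posterior P(H) ≈ 0.7875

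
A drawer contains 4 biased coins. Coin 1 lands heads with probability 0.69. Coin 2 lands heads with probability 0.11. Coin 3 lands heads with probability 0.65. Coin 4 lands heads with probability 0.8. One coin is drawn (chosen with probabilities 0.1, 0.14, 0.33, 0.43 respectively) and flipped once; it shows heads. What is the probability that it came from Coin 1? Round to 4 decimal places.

Tabulate prior·likelihood by source: [1] prior 0.1, lik 0.69, product 0.06900; [2] prior 0.14, lik 0.11, product 0.01540; [3] prior 0.33, lik 0.65, product 0.2145; [4] prior 0.43, lik 0.8, product 0.3440.
Normalizing constant = 0.64290; the posterior for Coin 1 is its product over the sum, 0.06900/0.64290 = 0.1073.

Posterior probability ≈ 0.1073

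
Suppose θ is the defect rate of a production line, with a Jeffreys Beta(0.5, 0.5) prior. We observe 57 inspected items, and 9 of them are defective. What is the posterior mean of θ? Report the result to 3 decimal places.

Posterior mean ≈ 0.164

Observing 9 successes and 48 failures updates Beta(0.5, 0.5) by adding the success and failure counts to the two shape parameters: α = 0.5+9 = 9.5, β = 0.5+48 = 48.5.
Posterior mean = α/(α+β) = 9.5/58 = 0.164.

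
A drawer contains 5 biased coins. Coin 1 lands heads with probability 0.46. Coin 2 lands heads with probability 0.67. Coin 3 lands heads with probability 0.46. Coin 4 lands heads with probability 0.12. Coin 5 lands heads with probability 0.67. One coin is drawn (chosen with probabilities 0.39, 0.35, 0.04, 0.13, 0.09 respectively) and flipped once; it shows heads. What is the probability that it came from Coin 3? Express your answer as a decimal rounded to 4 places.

Posterior probability ≈ 0.0362

Tabulate prior·likelihood by source: [1] prior 0.39, lik 0.46, product 0.1794; [2] prior 0.35, lik 0.67, product 0.2345; [3] prior 0.04, lik 0.46, product 0.01840; [4] prior 0.13, lik 0.12, product 0.01560; [5] prior 0.09, lik 0.67, product 0.06030.
Normalizing constant = 0.50820; the posterior for Coin 3 is its product over the sum, 0.01840/0.50820 = 0.0362.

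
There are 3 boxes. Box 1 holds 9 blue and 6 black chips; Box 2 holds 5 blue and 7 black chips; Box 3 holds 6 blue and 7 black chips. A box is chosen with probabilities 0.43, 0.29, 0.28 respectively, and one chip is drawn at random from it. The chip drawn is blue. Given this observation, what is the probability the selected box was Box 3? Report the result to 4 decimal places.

Posterior probability ≈ 0.2544

Tabulate prior·likelihood by source: [1] prior 0.43, lik 0.6, product 0.2580; [2] prior 0.29, lik 0.4167, product 0.1208; [3] prior 0.28, lik 0.4615, product 0.1292.
Normalizing constant = 0.50806; the posterior for Box 3 is its product over the sum, 0.1292/0.50806 = 0.2544.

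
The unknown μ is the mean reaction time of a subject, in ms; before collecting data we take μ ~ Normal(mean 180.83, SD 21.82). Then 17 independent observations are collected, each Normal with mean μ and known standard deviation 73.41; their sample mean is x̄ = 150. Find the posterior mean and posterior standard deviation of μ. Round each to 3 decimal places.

Posterior mean ≈ 162.323; posterior SD ≈ 13.795

Prior precision 1/τ₀² = 1/21.82² = 0.00210034; data precision n/σ² = 17/73.41² = 0.00315456.
Posterior precision = 0.00210034 + 0.00315456 = 0.00525490, giving posterior SD = 1/√0.00525490 = 13.795.
Posterior mean = (0.00210034·180.83 + 0.00315456·150) / 0.00525490 = 162.323.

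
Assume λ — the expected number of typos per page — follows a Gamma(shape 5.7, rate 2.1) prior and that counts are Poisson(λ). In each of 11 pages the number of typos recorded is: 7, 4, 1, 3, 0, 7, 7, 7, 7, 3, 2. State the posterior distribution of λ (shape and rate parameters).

The Poisson likelihood adds the total count to the shape and the number of exposure periods to the rate. Here ∑xᵢ = 48 and n = 11, so shape 5.7→53.7 and rate 2.1→13.1.

Posterior: Gamma(shape=53.7, rate=13.1)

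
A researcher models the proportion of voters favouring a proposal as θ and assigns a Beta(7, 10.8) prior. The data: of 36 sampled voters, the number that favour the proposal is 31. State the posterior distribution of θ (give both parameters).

Posterior: Beta(38, 15.8)

Observing 31 successes and 5 failures updates Beta(7, 10.8) by adding the success and failure counts to the two shape parameters: α = 7+31 = 38, β = 10.8+5 = 15.8.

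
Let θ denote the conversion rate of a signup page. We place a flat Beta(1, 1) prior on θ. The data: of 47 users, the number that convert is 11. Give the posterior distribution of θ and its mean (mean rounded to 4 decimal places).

The binomial likelihood is conjugate to the Beta prior: with 11 successes and 36 failures, the posterior is Beta(1+11, 1+36) = Beta(12, 37).
Posterior mean = α/(α+β) = 12/49 = 0.2449.

Posterior: Beta(12, 37); mean ≈ 0.2449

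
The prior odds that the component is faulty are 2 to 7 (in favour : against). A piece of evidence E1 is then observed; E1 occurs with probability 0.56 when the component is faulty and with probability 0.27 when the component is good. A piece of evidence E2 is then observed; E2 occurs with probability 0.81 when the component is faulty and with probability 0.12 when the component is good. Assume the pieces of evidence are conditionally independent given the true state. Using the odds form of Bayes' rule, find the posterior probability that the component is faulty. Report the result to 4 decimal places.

Posterior probability ≈ 0.8000

Prior odds = 2/7 = 0.28571.
Likelihood ratio for E1 = 0.56/0.27 = 2.0741.
Likelihood ratio for E2 = 0.81/0.12 = 6.7500.
Posterior odds = prior odds × LR₁ × LR₂ = 4.0000.
Posterior probability = odds/(1+odds) = 4.0000/5.0000 = 0.8000.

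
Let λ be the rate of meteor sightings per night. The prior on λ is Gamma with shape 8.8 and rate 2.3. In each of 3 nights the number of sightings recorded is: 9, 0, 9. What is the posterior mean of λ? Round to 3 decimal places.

The Poisson likelihood adds the total count to the shape and the number of exposure periods to the rate. Here ∑xᵢ = 18 and n = 3, so shape 8.8→26.8 and rate 2.3→5.3.
E[λ | data] = 26.8/5.3 = 5.057.

Posterior mean ≈ 5.057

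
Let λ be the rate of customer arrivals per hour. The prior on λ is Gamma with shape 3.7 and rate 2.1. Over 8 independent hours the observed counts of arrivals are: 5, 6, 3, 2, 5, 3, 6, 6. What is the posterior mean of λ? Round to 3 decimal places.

Posterior mean ≈ 3.931

The Poisson likelihood adds the total count to the shape and the number of exposure periods to the rate. Here ∑xᵢ = 36 and n = 8, so shape 3.7→39.7 and rate 2.1→10.1.
Posterior mean = shape/rate = 39.7/10.1 = 3.931.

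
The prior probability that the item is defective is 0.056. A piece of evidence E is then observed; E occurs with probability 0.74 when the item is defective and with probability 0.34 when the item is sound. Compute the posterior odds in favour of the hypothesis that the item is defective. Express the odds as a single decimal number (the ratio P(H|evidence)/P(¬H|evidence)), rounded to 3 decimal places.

Prior odds = 0.056/(1−0.056) = 0.059322. In log-odds, ln(0.059322) = -2.8248.
Add log likelihood ratio: ln(2.1765) = 0.77770.
Posterior log-odds = -2.0471, so posterior odds = exp(-2.0471) = 0.12911.

Posterior odds ≈ 0.129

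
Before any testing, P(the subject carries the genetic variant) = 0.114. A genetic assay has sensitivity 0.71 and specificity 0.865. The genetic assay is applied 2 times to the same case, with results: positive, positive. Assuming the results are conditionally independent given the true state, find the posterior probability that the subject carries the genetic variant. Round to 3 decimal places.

Posterior P(H) ≈ 0.781

With H the event that the subject carries the genetic variant, the joint likelihood of the observed sequence is P(data|H) = 0.71·0.71 = 0.50410 and P(data|¬H) = 0.135·0.135 = 0.018225.
Bayes: P(H|data) = 0.114·0.50410 / (0.114·0.50410 + 0.886·0.018225) = 0.057467/0.073615 = 0.7807.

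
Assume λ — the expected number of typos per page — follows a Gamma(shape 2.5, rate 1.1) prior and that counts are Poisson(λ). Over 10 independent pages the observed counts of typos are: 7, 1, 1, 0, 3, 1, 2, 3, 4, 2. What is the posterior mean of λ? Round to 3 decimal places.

Posterior mean ≈ 2.387

Total count ∑xᵢ = 24 over n = 10 pages.
Gamma is conjugate to the Poisson likelihood: posterior is Gamma(shape = 2.5+24 = 26.5, rate = 1.1+10 = 11.1).
E[λ | data] = 26.5/11.1 = 2.387.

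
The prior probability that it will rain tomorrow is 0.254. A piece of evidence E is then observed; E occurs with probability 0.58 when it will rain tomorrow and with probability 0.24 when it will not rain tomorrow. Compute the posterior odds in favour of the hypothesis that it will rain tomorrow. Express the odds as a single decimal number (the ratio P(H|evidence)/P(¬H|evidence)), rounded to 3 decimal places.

Posterior odds ≈ 0.823

Prior odds = 0.254/(1−0.254) = 0.34048. In log-odds, ln(0.34048) = -1.0774.
Add log likelihood ratio: ln(2.4167) = 0.88239.
Posterior log-odds = -0.19500, so posterior odds = exp(-0.19500) = 0.82283.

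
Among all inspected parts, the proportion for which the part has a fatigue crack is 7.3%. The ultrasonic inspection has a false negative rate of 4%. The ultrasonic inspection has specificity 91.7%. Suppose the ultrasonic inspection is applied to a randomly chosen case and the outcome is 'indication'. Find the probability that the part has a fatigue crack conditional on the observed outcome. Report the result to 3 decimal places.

P(H | E) ≈ 0.477

Let H be the event that the part has a fatigue crack. P(H) = 0.073, so P(¬H) = 0.927. With E the 'indication' result, P(E|H) = 0.96 and P(E|¬H) = 0.083.
P(E) = 0.96·0.073 + 0.083·0.927 = 0.070080 + 0.076941 = 0.14702.
By Bayes' theorem, P(H|E) = 0.070080 / 0.14702 = 0.477.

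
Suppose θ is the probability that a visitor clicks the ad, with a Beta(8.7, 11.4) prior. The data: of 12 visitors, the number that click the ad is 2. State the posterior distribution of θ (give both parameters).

Observing 2 successes and 10 failures updates Beta(8.7, 11.4) by adding the success and failure counts to the two shape parameters: α = 8.7+2 = 10.7, β = 11.4+10 = 21.4.

Posterior: Beta(10.7, 21.4)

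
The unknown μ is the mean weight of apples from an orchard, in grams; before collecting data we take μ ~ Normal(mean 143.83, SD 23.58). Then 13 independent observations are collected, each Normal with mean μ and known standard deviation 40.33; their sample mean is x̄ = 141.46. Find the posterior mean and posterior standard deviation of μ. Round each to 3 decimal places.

Prior precision 1/τ₀² = 1/23.58² = 0.00179851; data precision n/σ² = 13/40.33² = 0.00799258.
Posterior precision = 0.00179851 + 0.00799258 = 0.00979109, giving posterior SD = 1/√0.00979109 = 10.106.
Posterior mean = (0.00179851·143.83 + 0.00799258·141.46) / 0.00979109 = 141.895.

Posterior mean ≈ 141.895; posterior SD ≈ 10.106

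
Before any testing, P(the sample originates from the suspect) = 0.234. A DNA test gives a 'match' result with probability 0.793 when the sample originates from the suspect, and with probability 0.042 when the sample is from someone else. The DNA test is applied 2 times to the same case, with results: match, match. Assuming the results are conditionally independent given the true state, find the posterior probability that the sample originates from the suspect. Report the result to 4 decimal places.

Posterior P(H) ≈ 0.9909

With H the event that the sample originates from the suspect, the joint likelihood of the observed sequence is P(data|H) = 0.793·0.793 = 0.62885 and P(data|¬H) = 0.042·0.042 = 0.0017640.
Bayes: P(H|data) = 0.234·0.62885 / (0.234·0.62885 + 0.766·0.0017640) = 0.14715/0.14850 = 0.9909.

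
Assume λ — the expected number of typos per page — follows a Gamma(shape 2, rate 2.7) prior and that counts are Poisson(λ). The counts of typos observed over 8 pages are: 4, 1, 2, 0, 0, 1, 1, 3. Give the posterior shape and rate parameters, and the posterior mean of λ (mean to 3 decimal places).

The Poisson likelihood adds the total count to the shape and the number of exposure periods to the rate. Here ∑xᵢ = 12 and n = 8, so shape 2→14 and rate 2.7→10.7.
E[λ | data] = 14/10.7 = 1.308.

Posterior: Gamma(shape=14, rate=10.7); mean ≈ 1.308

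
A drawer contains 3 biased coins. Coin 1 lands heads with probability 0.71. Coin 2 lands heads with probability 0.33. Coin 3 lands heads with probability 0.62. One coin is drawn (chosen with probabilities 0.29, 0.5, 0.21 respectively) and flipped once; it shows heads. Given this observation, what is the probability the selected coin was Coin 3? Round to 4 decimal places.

Posterior probability ≈ 0.2598

Tabulate prior·likelihood by source: [1] prior 0.29, lik 0.71, product 0.2059; [2] prior 0.5, lik 0.33, product 0.1650; [3] prior 0.21, lik 0.62, product 0.1302.
Normalizing constant = 0.50110; the posterior for Coin 3 is its product over the sum, 0.1302/0.50110 = 0.2598.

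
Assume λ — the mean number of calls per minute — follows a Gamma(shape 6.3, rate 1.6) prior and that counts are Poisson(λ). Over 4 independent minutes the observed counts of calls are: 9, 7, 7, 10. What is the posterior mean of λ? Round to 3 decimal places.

Posterior mean ≈ 7.018

Total count ∑xᵢ = 33 over n = 4 minutes.
Gamma is conjugate to the Poisson likelihood: posterior is Gamma(shape = 6.3+33 = 39.3, rate = 1.6+4 = 5.6).
E[λ | data] = 39.3/5.6 = 7.018.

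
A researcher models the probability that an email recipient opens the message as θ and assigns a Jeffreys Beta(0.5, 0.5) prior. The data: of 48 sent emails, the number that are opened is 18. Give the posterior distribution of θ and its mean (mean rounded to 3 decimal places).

Posterior: Beta(18.5, 30.5); mean ≈ 0.378

The binomial likelihood is conjugate to the Beta prior: with 18 successes and 30 failures, the posterior is Beta(0.5+18, 0.5+30) = Beta(18.5, 30.5).
Posterior mean = α/(α+β) = 18.5/49 = 0.378.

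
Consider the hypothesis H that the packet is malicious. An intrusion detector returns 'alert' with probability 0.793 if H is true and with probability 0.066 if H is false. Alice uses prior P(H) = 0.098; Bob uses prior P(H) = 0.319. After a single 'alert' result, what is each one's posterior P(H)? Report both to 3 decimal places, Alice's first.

P('+'|H) = 0.793, P('+'|¬H) = 0.066.
Alice: numerator 0.793·0.098 = 0.077714; evidence = 0.077714+0.066·0.902 = 0.13725; posterior = 0.566.
Bob: numerator 0.793·0.319 = 0.25297; evidence = 0.25297+0.066·0.681 = 0.29791; posterior = 0.849.

Alice: 0.566; Bob: 0.849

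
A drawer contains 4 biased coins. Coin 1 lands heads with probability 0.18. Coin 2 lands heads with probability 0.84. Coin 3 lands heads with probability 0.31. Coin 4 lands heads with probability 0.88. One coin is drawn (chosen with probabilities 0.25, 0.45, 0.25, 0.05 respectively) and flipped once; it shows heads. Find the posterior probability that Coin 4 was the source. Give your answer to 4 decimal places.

P(heads|C1) = 0.18; P(heads|C2) = 0.84; P(heads|C3) = 0.31; P(heads|C4) = 0.88.
Prior × likelihood for each source: 0.25·0.18=0.04500, 0.45·0.84=0.3780, 0.25·0.31=0.07750, 0.05·0.88=0.04400. Summing gives P(heads) = 0.54450.
P(Coin 4 | heads) = 0.04400 / 0.54450 = 0.0808.

Posterior probability ≈ 0.0808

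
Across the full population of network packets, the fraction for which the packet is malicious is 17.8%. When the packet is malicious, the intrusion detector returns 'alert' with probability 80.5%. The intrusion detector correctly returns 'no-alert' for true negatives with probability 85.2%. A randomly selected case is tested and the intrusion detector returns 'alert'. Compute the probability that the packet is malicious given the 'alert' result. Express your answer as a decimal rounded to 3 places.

P(H | E) ≈ 0.541

Write H for 'the packet is malicious'. Prior odds H:¬H = 0.178/0.822 = 0.21655. For the 'alert' outcome, the likelihood ratio is 0.805/0.148 = 5.4392.
Posterior odds = 0.21655 × 5.4392 = 1.1778, so P(H|E) = 1.1778/(1+1.1778) = 0.541.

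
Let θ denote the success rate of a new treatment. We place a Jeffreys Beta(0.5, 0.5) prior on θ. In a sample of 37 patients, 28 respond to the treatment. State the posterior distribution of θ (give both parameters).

Observing 28 successes and 9 failures updates Beta(0.5, 0.5) by adding the success and failure counts to the two shape parameters: α = 0.5+28 = 28.5, β = 0.5+9 = 9.5.

Posterior: Beta(28.5, 9.5)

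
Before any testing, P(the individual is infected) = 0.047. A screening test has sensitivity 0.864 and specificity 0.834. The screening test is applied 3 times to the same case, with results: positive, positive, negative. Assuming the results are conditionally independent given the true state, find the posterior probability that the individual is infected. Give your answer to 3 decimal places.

Let H be the event that the individual is infected; start with P(H) = 0.047. P('positive'|H) = 0.864, P('positive'|¬H) = 0.166.
Update on result 1 ('positive'): P(H) ← 0.864·0.0470 / (0.864·0.0470 + 0.166·0.9530) = 0.040608/0.19881 = 0.2043.
Update on result 2 ('positive'): P(H) ← 0.864·0.2043 / (0.864·0.2043 + 0.166·0.7957) = 0.17648/0.30857 = 0.5719.
Update on result 3 ('negative'): P(H) ← 0.136·0.5719 / (0.136·0.5719 + 0.834·0.4281) = 0.077782/0.43480 = 0.1789.

Posterior P(H) ≈ 0.179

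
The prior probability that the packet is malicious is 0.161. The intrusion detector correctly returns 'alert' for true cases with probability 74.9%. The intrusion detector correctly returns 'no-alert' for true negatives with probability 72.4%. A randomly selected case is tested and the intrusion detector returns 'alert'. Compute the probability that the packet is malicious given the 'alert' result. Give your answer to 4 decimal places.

P(H | E) ≈ 0.3424

Write H for 'the packet is malicious'. Prior odds H:¬H = 0.161/0.839 = 0.19190. For the 'alert' outcome, the likelihood ratio is 0.749/0.276 = 2.7138.
Posterior odds = 0.19190 × 2.7138 = 0.52076, so P(H|E) = 0.52076/(1+0.52076) = 0.3424.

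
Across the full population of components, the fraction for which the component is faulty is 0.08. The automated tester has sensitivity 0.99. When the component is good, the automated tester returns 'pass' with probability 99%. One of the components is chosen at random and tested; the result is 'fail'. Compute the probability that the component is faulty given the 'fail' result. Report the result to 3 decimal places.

P(H | E) ≈ 0.896

Write H for 'the component is faulty'. Prior odds H:¬H = 0.08/0.92 = 0.086957. For the 'fail' outcome, the likelihood ratio is 0.99/0.01 = 99.000.
Posterior odds = 0.086957 × 99.000 = 8.6087, so P(H|E) = 8.6087/(1+8.6087) = 0.896.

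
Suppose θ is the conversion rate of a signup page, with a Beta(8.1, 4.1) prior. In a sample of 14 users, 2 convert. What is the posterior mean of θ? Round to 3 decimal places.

Posterior mean ≈ 0.385

Observing 2 successes and 12 failures updates Beta(8.1, 4.1) by adding the success and failure counts to the two shape parameters: α = 8.1+2 = 10.1, β = 4.1+12 = 16.1.
Posterior mean = α/(α+β) = 10.1/26.2 = 0.385.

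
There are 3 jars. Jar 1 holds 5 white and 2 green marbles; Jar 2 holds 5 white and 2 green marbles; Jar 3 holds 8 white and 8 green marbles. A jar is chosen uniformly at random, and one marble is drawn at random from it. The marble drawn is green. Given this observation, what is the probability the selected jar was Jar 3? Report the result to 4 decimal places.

Posterior probability ≈ 0.4667

Tabulate prior·likelihood by source: [1] prior 0.333333, lik 0.2857, product 0.09524; [2] prior 0.333333, lik 0.2857, product 0.09524; [3] prior 0.333333, lik 0.5, product 0.1667.
Normalizing constant = 0.35714; the posterior for Jar 3 is its product over the sum, 0.1667/0.35714 = 0.4667.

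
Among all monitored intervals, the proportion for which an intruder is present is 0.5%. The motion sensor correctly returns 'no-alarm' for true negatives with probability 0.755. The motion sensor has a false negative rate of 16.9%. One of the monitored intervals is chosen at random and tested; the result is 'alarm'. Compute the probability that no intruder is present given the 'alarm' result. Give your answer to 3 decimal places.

Let H be the event that an intruder is present. P(H) = 0.005, so P(¬H) = 0.995. With E the 'alarm' result, P(E|H) = 0.831 and P(E|¬H) = 0.245.
P(E) = 0.831·0.005 + 0.245·0.995 = 0.0041550 + 0.24377 = 0.24793.
By Bayes' theorem, P(H|E) = 0.0041550 / 0.24793 = 0.017. Hence P(¬H|E) = 1 − 0.017 = 0.983.

P(¬H | E) ≈ 0.983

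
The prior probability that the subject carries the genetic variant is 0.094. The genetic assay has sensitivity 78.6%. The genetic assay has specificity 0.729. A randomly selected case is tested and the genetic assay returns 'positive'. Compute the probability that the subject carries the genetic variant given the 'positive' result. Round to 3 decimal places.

Write H for 'the subject carries the genetic variant'. Prior odds H:¬H = 0.094/0.906 = 0.10375. For the 'positive' outcome, the likelihood ratio is 0.786/0.271 = 2.9004.
Posterior odds = 0.10375 × 2.9004 = 0.30092, so P(H|E) = 0.30092/(1+0.30092) = 0.231.

P(H | E) ≈ 0.231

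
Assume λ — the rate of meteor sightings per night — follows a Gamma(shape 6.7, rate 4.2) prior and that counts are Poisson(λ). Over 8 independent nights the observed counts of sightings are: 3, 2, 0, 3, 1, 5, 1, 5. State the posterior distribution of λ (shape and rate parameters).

Posterior: Gamma(shape=26.7, rate=12.2)

The Poisson likelihood adds the total count to the shape and the number of exposure periods to the rate. Here ∑xᵢ = 20 and n = 8, so shape 6.7→26.7 and rate 4.2→12.2.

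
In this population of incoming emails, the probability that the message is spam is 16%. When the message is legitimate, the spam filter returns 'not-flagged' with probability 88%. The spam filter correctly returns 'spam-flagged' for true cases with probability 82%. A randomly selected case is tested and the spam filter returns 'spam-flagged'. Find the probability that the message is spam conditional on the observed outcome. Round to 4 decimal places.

P(H | E) ≈ 0.5655

Write H for 'the message is spam'. Prior odds H:¬H = 0.16/0.84 = 0.19048. For the 'spam-flagged' outcome, the likelihood ratio is 0.82/0.12 = 6.8333.
Posterior odds = 0.19048 × 6.8333 = 1.3016, so P(H|E) = 1.3016/(1+1.3016) = 0.5655.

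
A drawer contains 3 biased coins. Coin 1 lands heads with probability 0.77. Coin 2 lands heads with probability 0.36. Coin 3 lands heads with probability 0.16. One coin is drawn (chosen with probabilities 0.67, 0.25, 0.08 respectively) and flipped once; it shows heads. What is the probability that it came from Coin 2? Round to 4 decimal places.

Posterior probability ≈ 0.1455

P(heads|C1) = 0.77; P(heads|C2) = 0.36; P(heads|C3) = 0.16.
Prior × likelihood for each source: 0.67·0.77=0.5159, 0.25·0.36=0.09000, 0.08·0.16=0.01280. Summing gives P(heads) = 0.61870.
P(Coin 2 | heads) = 0.09000 / 0.61870 = 0.1455.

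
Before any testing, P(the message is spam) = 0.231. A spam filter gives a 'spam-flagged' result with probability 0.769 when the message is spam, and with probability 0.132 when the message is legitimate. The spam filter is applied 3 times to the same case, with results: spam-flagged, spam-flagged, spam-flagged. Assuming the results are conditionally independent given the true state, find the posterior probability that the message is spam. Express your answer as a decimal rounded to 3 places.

Posterior P(H) ≈ 0.983

Let H be the event that the message is spam; start with P(H) = 0.231. P('spam-flagged'|H) = 0.769, P('spam-flagged'|¬H) = 0.132.
Update on result 1 ('spam-flagged'): P(H) ← 0.769·0.2310 / (0.769·0.2310 + 0.132·0.7690) = 0.17764/0.27915 = 0.6364.
Update on result 2 ('spam-flagged'): P(H) ← 0.769·0.6364 / (0.769·0.6364 + 0.132·0.3636) = 0.48936/0.53736 = 0.9107.
Update on result 3 ('spam-flagged'): P(H) ← 0.769·0.9107 / (0.769·0.9107 + 0.132·0.0893) = 0.70031/0.71210 = 0.9834.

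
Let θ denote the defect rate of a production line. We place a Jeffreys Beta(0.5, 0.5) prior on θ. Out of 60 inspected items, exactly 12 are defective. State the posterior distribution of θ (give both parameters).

Posterior: Beta(12.5, 48.5)

The binomial likelihood is conjugate to the Beta prior: with 12 successes and 48 failures, the posterior is Beta(0.5+12, 0.5+48) = Beta(12.5, 48.5).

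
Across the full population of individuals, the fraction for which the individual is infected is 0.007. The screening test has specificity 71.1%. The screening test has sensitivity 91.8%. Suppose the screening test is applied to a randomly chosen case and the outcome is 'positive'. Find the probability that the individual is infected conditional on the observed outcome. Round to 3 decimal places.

P(H | E) ≈ 0.022

Let H be the event that the individual is infected. P(H) = 0.007, so P(¬H) = 0.993. With E the 'positive' result, P(E|H) = 0.918 and P(E|¬H) = 0.289.
P(E) = 0.918·0.007 + 0.289·0.993 = 0.0064260 + 0.28698 = 0.29340.
By Bayes' theorem, P(H|E) = 0.0064260 / 0.29340 = 0.022.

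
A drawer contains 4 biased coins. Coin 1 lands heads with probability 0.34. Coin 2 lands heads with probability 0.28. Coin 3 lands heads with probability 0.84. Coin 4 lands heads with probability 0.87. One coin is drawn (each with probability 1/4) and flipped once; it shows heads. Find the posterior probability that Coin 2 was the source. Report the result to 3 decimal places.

Posterior probability ≈ 0.120

P(heads|C1) = 0.34; P(heads|C2) = 0.28; P(heads|C3) = 0.84; P(heads|C4) = 0.87.
Prior × likelihood for each source: 0.25·0.34=0.08500, 0.25·0.28=0.07000, 0.25·0.84=0.2100, 0.25·0.87=0.2175. Summing gives P(heads) = 0.58250.
P(Coin 2 | heads) = 0.07000 / 0.58250 = 0.120.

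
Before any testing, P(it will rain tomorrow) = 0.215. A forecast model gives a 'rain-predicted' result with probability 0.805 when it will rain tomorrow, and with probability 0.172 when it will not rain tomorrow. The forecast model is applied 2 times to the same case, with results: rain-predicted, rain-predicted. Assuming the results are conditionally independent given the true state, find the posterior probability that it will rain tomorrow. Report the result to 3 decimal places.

Let H be the event that it will rain tomorrow; start with P(H) = 0.215. P('rain-predicted'|H) = 0.805, P('rain-predicted'|¬H) = 0.172.
Update on result 1 ('rain-predicted'): P(H) ← 0.805·0.2150 / (0.805·0.2150 + 0.172·0.7850) = 0.17308/0.30810 = 0.5618.
Update on result 2 ('rain-predicted'): P(H) ← 0.805·0.5618 / (0.805·0.5618 + 0.172·0.4382) = 0.45222/0.52759 = 0.8571.

Posterior P(H) ≈ 0.857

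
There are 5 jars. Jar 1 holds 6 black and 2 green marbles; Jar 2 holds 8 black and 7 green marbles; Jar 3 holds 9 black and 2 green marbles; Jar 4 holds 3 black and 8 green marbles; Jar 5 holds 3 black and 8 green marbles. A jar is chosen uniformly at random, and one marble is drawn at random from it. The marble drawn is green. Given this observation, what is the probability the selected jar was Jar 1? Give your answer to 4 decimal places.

Posterior probability ≈ 0.1062

P(green|Jar 1) = 0.25; P(green|Jar 2) = 0.4667; P(green|Jar 3) = 0.1818; P(green|Jar 4) = 0.7273; P(green|Jar 5) = 0.7273.
Prior × likelihood for each source: 0.2·0.25=0.05000, 0.2·0.4667=0.09333, 0.2·0.1818=0.03636, 0.2·0.7273=0.1455, 0.2·0.7273=0.1455. Summing gives P(green) = 0.47061.
P(Jar 1 | green) = 0.05000 / 0.47061 = 0.1062.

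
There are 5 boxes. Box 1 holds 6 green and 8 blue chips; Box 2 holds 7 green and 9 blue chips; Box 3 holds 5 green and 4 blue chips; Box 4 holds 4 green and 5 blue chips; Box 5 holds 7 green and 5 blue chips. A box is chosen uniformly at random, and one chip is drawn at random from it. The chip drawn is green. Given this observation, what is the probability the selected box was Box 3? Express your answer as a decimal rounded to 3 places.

Posterior probability ≈ 0.227

Tabulate prior·likelihood by source: [1] prior 0.2, lik 0.4286, product 0.08571; [2] prior 0.2, lik 0.4375, product 0.08750; [3] prior 0.2, lik 0.5556, product 0.1111; [4] prior 0.2, lik 0.4444, product 0.08889; [5] prior 0.2, lik 0.5833, product 0.1167.
Normalizing constant = 0.48988; the posterior for Box 3 is its product over the sum, 0.1111/0.48988 = 0.227.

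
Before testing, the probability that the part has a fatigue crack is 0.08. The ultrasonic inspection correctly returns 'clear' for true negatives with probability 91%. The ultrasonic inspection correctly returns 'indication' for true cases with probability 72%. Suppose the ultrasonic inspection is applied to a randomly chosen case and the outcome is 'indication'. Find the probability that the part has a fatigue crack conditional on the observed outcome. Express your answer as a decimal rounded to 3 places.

Write H for 'the part has a fatigue crack'. Prior odds H:¬H = 0.08/0.92 = 0.086957. For the 'indication' outcome, the likelihood ratio is 0.72/0.09 = 8.0000.
Posterior odds = 0.086957 × 8.0000 = 0.69565, so P(H|E) = 0.69565/(1+0.69565) = 0.410.

P(H | E) ≈ 0.410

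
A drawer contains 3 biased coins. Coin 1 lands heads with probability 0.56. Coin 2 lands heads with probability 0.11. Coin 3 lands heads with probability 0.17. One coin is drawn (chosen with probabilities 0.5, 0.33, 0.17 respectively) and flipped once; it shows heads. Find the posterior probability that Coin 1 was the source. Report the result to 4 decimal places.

Posterior probability ≈ 0.8111

Tabulate prior·likelihood by source: [1] prior 0.5, lik 0.56, product 0.2800; [2] prior 0.33, lik 0.11, product 0.03630; [3] prior 0.17, lik 0.17, product 0.02890.
Normalizing constant = 0.34520; the posterior for Coin 1 is its product over the sum, 0.2800/0.34520 = 0.8111.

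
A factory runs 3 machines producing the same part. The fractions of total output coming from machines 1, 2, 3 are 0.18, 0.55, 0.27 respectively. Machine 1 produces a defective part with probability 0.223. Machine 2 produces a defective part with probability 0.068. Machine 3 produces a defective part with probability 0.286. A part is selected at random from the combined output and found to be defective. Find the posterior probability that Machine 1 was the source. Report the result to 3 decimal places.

Posterior probability ≈ 0.259

P(defective|M1) = 0.223; P(defective|M2) = 0.068; P(defective|M3) = 0.286.
Prior × likelihood for each source: 0.18·0.223=0.04014, 0.55·0.068=0.03740, 0.27·0.286=0.07722. Summing gives P(defective) = 0.15476.
P(Machine 1 | defective) = 0.04014 / 0.15476 = 0.259.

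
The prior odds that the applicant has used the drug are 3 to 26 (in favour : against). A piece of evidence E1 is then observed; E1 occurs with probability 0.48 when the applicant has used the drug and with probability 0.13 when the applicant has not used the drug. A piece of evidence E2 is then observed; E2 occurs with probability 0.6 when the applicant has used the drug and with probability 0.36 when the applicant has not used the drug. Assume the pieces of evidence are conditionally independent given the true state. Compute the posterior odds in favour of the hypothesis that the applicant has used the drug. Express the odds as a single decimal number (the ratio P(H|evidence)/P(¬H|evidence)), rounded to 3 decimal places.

Posterior odds ≈ 0.710

Prior odds = 3/26 = 0.11538.
Likelihood ratio for E1 = 0.48/0.13 = 3.6923.
Likelihood ratio for E2 = 0.6/0.36 = 1.6667.
Posterior odds = prior odds × LR₁ × LR₂ = 0.71006.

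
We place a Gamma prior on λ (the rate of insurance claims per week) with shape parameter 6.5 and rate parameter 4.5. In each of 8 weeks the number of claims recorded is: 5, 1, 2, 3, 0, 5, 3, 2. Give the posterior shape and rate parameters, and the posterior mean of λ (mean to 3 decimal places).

Posterior: Gamma(shape=27.5, rate=12.5); mean ≈ 2.200

The Poisson likelihood adds the total count to the shape and the number of exposure periods to the rate. Here ∑xᵢ = 21 and n = 8, so shape 6.5→27.5 and rate 4.5→12.5.
Posterior mean = shape/rate = 27.5/12.5 = 2.200.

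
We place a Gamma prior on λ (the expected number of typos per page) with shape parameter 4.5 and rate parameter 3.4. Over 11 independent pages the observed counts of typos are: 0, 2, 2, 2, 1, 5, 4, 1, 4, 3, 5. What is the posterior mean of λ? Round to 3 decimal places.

Total count ∑xᵢ = 29 over n = 11 pages.
Gamma is conjugate to the Poisson likelihood: posterior is Gamma(shape = 4.5+29 = 33.5, rate = 3.4+11 = 14.4).
E[λ | data] = 33.5/14.4 = 2.326.

Posterior mean ≈ 2.326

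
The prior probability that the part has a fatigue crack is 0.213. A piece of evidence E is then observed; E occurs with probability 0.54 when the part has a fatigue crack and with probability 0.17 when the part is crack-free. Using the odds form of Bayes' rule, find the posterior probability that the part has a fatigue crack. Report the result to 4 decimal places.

Posterior probability ≈ 0.4623

Prior odds = 0.213/(1−0.213) = 0.27065. In log-odds, ln(0.27065) = -1.3069.
Add log likelihood ratio: ln(3.1765) = 1.1558.
Posterior log-odds = -0.15117, so posterior odds = exp(-0.15117) = 0.85971. Converting, P(H|E) = 0.85971/1.8597 = 0.4623.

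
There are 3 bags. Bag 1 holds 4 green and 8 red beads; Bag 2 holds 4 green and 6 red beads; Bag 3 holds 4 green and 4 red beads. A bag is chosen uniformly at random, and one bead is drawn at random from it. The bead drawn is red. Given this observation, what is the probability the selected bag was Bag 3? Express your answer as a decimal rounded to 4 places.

P(red|Bag 1) = 0.6667; P(red|Bag 2) = 0.6; P(red|Bag 3) = 0.5.
Prior × likelihood for each source: 0.333333·0.6667=0.2222, 0.333333·0.6=0.2000, 0.333333·0.5=0.1667. Summing gives P(red) = 0.58889.
P(Bag 3 | red) = 0.1667 / 0.58889 = 0.2830.

Posterior probability ≈ 0.2830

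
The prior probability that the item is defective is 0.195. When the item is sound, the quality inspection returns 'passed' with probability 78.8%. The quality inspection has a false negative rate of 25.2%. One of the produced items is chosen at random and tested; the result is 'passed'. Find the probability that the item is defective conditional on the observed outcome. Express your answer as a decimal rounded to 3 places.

Let H be the event that the item is defective. P(H) = 0.195, so P(¬H) = 0.805. With E the 'passed' result, P(E|H) = 0.252 and P(E|¬H) = 0.788.
P(E) = 0.252·0.195 + 0.788·0.805 = 0.049140 + 0.63434 = 0.68348.
By Bayes' theorem, P(H|E) = 0.049140 / 0.68348 = 0.072.

P(H | E) ≈ 0.072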